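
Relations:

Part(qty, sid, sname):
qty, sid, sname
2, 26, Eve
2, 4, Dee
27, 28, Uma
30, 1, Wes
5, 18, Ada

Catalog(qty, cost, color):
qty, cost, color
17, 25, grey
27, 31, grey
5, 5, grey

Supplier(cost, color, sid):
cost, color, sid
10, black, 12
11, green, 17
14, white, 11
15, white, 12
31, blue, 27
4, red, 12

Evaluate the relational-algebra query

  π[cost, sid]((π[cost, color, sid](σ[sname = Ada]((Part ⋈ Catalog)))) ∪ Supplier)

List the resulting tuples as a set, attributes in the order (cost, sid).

{(10, 12), (11, 17), (14, 11), (15, 12), (31, 27), (4, 12), (5, 18)}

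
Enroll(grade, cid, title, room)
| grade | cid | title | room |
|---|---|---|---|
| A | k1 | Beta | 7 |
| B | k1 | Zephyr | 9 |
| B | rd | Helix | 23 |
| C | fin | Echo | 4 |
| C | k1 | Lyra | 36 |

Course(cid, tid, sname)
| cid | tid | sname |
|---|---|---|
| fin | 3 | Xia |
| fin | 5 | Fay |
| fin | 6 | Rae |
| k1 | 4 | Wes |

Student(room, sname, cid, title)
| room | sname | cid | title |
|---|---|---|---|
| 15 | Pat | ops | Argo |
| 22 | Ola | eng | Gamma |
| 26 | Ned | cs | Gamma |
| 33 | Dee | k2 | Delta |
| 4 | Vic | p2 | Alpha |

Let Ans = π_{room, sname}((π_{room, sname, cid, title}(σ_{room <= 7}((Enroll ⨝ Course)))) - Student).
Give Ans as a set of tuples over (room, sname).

Natural join on cid: {(A, k1, Beta, 7, 4, Wes), (B, k1, Zephyr, 9, 4, Wes), (C, fin, Echo, 4, 3, Xia), (C, fin, Echo, 4, 5, Fay), (C, fin, Echo, 4, 6, Rae), (C, k1, Lyra, 36, 4, Wes)}
Selection room <= 7: {(A, k1, Beta, 7, 4, Wes), (C, fin, Echo, 4, 3, Xia), (C, fin, Echo, 4, 5, Fay), (C, fin, Echo, 4, 6, Rae)}
π_{room, sname, cid, title} gives {(4, Fay, fin, Echo), (4, Rae, fin, Echo), (4, Xia, fin, Echo), (7, Wes, k1, Beta)}.
Set difference of the two operands is {(4, Fay, fin, Echo), (4, Rae, fin, Echo), (4, Xia, fin, Echo), (7, Wes, k1, Beta)}.
π_{room, sname} gives {(4, Fay), (4, Rae), (4, Xia), (7, Wes)}.

{(4, Fay), (4, Rae), (4, Xia), (7, Wes)}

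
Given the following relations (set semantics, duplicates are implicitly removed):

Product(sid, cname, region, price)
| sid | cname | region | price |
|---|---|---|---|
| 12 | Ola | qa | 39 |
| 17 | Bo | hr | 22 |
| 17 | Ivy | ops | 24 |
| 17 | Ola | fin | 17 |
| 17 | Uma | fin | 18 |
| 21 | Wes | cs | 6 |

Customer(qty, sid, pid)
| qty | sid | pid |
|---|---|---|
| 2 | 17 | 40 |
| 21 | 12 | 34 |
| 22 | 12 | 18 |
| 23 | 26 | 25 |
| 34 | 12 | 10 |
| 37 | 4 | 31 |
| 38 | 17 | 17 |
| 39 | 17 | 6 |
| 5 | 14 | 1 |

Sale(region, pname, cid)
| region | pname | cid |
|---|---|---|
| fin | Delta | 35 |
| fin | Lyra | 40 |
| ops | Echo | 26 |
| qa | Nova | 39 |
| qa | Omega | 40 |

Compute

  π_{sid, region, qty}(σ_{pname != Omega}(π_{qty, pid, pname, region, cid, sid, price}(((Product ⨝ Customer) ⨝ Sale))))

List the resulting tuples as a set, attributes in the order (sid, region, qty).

{(12, qa, 21), (12, qa, 22), (12, qa, 34), (17, fin, 2), (17, fin, 38), (17, fin, 39), (17, ops, 2), (17, ops, 38), (17, ops, 39)}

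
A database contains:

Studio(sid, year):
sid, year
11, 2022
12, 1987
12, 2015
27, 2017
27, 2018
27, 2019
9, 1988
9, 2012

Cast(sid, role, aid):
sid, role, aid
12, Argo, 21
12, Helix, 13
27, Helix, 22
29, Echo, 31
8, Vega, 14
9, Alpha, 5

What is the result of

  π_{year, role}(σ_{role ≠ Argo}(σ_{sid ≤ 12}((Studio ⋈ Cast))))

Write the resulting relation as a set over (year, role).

Joining Studio and Cast on sid yields {(12, 1987, Argo, 21), (12, 1987, Helix, 13), (12, 2015, Argo, 21), (12, 2015, Helix, 13), (27, 2017, Helix, 22), (27, 2018, Helix, 22), (27, 2019, Helix, 22), (9, 1988, Alpha, 5), (9, 2012, Alpha, 5)}.
Selection sid ≤ 12: {(12, 1987, Argo, 21), (12, 1987, Helix, 13), (12, 2015, Argo, 21), (12, 2015, Helix, 13), (9, 1988, Alpha, 5), (9, 2012, Alpha, 5)}
Selection role ≠ Argo: {(12, 1987, Helix, 13), (12, 2015, Helix, 13), (9, 1988, Alpha, 5), (9, 2012, Alpha, 5)}
π[year, role]: project onto (year, role) → {(1987, Helix), (1988, Alpha), (2012, Alpha), (2015, Helix)}

{(1987, Helix), (1988, Alpha), (2012, Alpha), (2015, Helix)}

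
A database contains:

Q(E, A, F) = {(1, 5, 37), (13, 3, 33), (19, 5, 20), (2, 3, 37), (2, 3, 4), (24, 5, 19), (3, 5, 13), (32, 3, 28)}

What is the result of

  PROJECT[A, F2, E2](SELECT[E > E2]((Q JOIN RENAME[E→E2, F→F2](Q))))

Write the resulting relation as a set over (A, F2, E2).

{(3, 33, 13), (3, 37, 2), (3, 4, 2), (5, 13, 3), (5, 20, 19), (5, 37, 1)}

ρ[E→E2, F→F2]: schema becomes (E2, A, F2); tuples unchanged.
Natural join on A: {(1, 5, 37, 1, 37), (1, 5, 37, 19, 20), (1, 5, 37, 24, 19), (1, 5, 37, 3, 13), (13, 3, 33, 13, 33), (13, 3, 33, 2, 37), (13, 3, 33, 2, 4), (13, 3, 33, 32, 28), (19, 5, 20, 1, 37), (19, 5, 20, 19, 20), (19, 5, 20, 24, 19), (19, 5, 20, 3, 13), (2, 3, 37, 13, 33), (2, 3, 37, 2, 37), (2, 3, 37, 2, 4), (2, 3, 37, 32, 28), (2, 3, 4, 13, 33), (2, 3, 4, 2, 37), (2, 3, 4, 2, 4), (2, 3, 4, 32, 28), (24, 5, 19, 1, 37), (24, 5, 19, 19, 20), (24, 5, 19, 24, 19), (24, 5, 19, 3, 13), (3, 5, 13, 1, 37), (3, 5, 13, 19, 20), (3, 5, 13, 24, 19), (3, 5, 13, 3, 13), (32, 3, 28, 13, 33), (32, 3, 28, 2, 37), (32, 3, 28, 2, 4), (32, 3, 28, 32, 28)}
Selection E > E2: {(13, 3, 33, 2, 37), (13, 3, 33, 2, 4), (19, 5, 20, 1, 37), (19, 5, 20, 3, 13), (24, 5, 19, 1, 37), (24, 5, 19, 19, 20), (24, 5, 19, 3, 13), (3, 5, 13, 1, 37), (32, 3, 28, 13, 33), (32, 3, 28, 2, 37), (32, 3, 28, 2, 4)}
Projecting to A, F2, E2 (5 duplicate(s) eliminated): {(3, 33, 13), (3, 37, 2), (3, 4, 2), (5, 13, 3), (5, 20, 19), (5, 37, 1)}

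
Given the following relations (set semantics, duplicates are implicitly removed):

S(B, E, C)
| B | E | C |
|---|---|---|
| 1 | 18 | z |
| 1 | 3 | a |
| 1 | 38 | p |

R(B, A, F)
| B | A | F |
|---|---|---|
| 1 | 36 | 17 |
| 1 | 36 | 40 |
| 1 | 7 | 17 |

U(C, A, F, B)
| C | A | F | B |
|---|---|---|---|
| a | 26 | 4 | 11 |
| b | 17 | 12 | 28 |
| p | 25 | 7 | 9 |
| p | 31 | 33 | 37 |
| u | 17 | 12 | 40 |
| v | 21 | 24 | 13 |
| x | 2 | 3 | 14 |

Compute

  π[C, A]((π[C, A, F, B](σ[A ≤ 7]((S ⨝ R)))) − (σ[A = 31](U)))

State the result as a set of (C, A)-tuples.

Natural join on B: {(1, 18, z, 36, 17), (1, 18, z, 36, 40), (1, 18, z, 7, 17), (1, 3, a, 36, 17), (1, 3, a, 36, 40), (1, 3, a, 7, 17), (1, 38, p, 36, 17), (1, 38, p, 36, 40), (1, 38, p, 7, 17)}
Apply σ_{A ≤ 7}; surviving tuples: {(1, 18, z, 7, 17), (1, 3, a, 7, 17), (1, 38, p, 7, 17)}
Projecting to C, A, F, B: {(a, 7, 17, 1), (p, 7, 17, 1), (z, 7, 17, 1)}
Apply σ_{A = 31}; surviving tuples: {(p, 31, 33, 37)}
Taking the difference: {(a, 7, 17, 1), (p, 7, 17, 1), (z, 7, 17, 1)}
Projecting to C, A: {(a, 7), (p, 7), (z, 7)}

{(a, 7), (p, 7), (z, 7)}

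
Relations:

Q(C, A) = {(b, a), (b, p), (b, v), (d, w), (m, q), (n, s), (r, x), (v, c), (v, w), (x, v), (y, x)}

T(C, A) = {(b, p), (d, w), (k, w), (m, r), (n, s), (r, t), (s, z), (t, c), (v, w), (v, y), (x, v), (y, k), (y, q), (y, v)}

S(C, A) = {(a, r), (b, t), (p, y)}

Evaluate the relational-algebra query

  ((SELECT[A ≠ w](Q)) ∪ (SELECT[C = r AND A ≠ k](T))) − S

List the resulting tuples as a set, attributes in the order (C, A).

{(b, a), (b, p), (b, v), (m, q), (n, s), (r, t), (r, x), (v, c), (x, v), (y, x)}

Filtering on A ≠ w leaves {(b, a), (b, p), (b, v), (m, q), (n, s), (r, x), (v, c), (x, v), (y, x)}.
Filtering on C = r AND A ≠ k leaves {(r, t)}.
Union: {(b, a), (b, p), (b, v), (m, q), (n, s), (r, x), (v, c), (x, v), (y, x)} with {(r, t)} → {(b, a), (b, p), (b, v), (m, q), (n, s), (r, t), (r, x), (v, c), (x, v), (y, x)}
Difference: {(b, a), (b, p), (b, v), (m, q), (n, s), (r, t), (r, x), (v, c), (x, v), (y, x)} with {(a, r), (b, t), (p, y)} → {(b, a), (b, p), (b, v), (m, q), (n, s), (r, t), (r, x), (v, c), (x, v), (y, x)}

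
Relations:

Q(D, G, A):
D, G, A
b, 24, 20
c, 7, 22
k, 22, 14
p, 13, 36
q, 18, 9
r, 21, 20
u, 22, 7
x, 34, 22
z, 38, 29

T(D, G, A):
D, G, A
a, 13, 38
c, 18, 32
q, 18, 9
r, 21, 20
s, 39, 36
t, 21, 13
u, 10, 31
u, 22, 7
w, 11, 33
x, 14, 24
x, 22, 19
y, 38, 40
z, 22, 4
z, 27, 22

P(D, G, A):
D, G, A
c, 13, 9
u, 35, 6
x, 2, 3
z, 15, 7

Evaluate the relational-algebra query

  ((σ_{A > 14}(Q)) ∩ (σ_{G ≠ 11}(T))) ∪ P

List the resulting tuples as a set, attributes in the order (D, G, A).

{(c, 13, 9), (r, 21, 20), (u, 35, 6), (x, 2, 3), (z, 15, 7)}

σ[A > 14]: keep tuples satisfying A > 14 → {(b, 24, 20), (c, 7, 22), (p, 13, 36), (r, 21, 20), (x, 34, 22), (z, 38, 29)}
σ[G ≠ 11]: keep tuples satisfying G ≠ 11 → {(a, 13, 38), (c, 18, 32), (q, 18, 9), (r, 21, 20), (s, 39, 36), (t, 21, 13), (u, 10, 31), (u, 22, 7), (x, 14, 24), (x, 22, 19), (y, 38, 40), (z, 22, 4), (z, 27, 22)}
Taking the intersection: {(r, 21, 20)}
Taking the union: {(c, 13, 9), (r, 21, 20), (u, 35, 6), (x, 2, 3), (z, 15, 7)}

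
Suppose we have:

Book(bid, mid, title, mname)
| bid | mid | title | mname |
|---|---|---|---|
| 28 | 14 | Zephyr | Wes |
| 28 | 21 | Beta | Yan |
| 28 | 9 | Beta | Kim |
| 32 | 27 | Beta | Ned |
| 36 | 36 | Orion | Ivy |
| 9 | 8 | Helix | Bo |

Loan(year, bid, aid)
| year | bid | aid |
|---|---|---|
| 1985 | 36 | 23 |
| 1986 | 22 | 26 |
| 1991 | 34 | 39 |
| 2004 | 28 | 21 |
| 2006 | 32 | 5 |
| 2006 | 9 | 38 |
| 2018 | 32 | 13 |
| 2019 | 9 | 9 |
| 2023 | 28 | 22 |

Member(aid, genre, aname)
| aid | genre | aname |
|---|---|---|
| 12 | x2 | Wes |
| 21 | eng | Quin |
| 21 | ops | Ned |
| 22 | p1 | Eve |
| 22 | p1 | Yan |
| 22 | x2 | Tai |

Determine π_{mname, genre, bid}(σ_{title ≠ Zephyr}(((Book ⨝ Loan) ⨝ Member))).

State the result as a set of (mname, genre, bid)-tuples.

Book ⋈ Loan (natural join on bid): {(28, 14, Zephyr, Wes, 2004, 21), (28, 14, Zephyr, Wes, 2023, 22), (28, 21, Beta, Yan, 2004, 21), (28, 21, Beta, Yan, 2023, 22), (28, 9, Beta, Kim, 2004, 21), (28, 9, Beta, Kim, 2023, 22), (32, 27, Beta, Ned, 2006, 5), (32, 27, Beta, Ned, 2018, 13), (36, 36, Orion, Ivy, 1985, 23), (9, 8, Helix, Bo, 2006, 38), (9, 8, Helix, Bo, 2019, 9)}
(Book ⨝ Loan) ⋈ Member (natural join on aid): {(28, 14, Zephyr, Wes, 2004, 21, eng, Quin), (28, 14, Zephyr, Wes, 2004, 21, ops, Ned), (28, 14, Zephyr, Wes, 2023, 22, p1, Eve), (28, 14, Zephyr, Wes, 2023, 22, p1, Yan), (28, 14, Zephyr, Wes, 2023, 22, x2, Tai), (28, 21, Beta, Yan, 2004, 21, eng, Quin), (28, 21, Beta, Yan, 2004, 21, ops, Ned), (28, 21, Beta, Yan, 2023, 22, p1, Eve), (28, 21, Beta, Yan, 2023, 22, p1, Yan), (28, 21, Beta, Yan, 2023, 22, x2, Tai), (28, 9, Beta, Kim, 2004, 21, eng, Quin), (28, 9, Beta, Kim, 2004, 21, ops, Ned), (28, 9, Beta, Kim, 2023, 22, p1, Eve), (28, 9, Beta, Kim, 2023, 22, p1, Yan), (28, 9, Beta, Kim, 2023, 22, x2, Tai)}
Selection title ≠ Zephyr: {(28, 21, Beta, Yan, 2004, 21, eng, Quin), (28, 21, Beta, Yan, 2004, 21, ops, Ned), (28, 21, Beta, Yan, 2023, 22, p1, Eve), (28, 21, Beta, Yan, 2023, 22, p1, Yan), (28, 21, Beta, Yan, 2023, 22, x2, Tai), (28, 9, Beta, Kim, 2004, 21, eng, Quin), (28, 9, Beta, Kim, 2004, 21, ops, Ned), (28, 9, Beta, Kim, 2023, 22, p1, Eve), (28, 9, Beta, Kim, 2023, 22, p1, Yan), (28, 9, Beta, Kim, 2023, 22, x2, Tai)}
π_{mname, genre, bid} gives {(Kim, eng, 28), (Kim, ops, 28), (Kim, p1, 28), (Kim, x2, 28), (Yan, eng, 28), (Yan, ops, 28), (Yan, p1, 28), (Yan, x2, 28)} (2 duplicate(s) eliminated).

{(Kim, eng, 28), (Kim, ops, 28), (Kim, p1, 28), (Kim, x2, 28), (Yan, eng, 28), (Yan, ops, 28), (Yan, p1, 28), (Yan, x2, 28)}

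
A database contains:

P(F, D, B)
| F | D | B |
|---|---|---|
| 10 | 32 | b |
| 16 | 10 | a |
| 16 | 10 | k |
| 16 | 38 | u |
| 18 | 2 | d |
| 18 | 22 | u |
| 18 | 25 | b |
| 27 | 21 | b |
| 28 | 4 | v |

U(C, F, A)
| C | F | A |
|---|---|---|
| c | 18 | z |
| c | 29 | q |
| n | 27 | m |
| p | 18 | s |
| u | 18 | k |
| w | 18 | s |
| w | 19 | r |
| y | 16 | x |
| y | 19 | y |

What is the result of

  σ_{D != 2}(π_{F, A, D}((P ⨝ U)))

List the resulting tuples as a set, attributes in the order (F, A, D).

Joining P and U on F yields {(16, 10, a, y, x), (16, 10, k, y, x), (16, 38, u, y, x), (18, 2, d, c, z), (18, 2, d, p, s), (18, 2, d, u, k), (18, 2, d, w, s), (18, 22, u, c, z), (18, 22, u, p, s), (18, 22, u, u, k), (18, 22, u, w, s), (18, 25, b, c, z), (18, 25, b, p, s), (18, 25, b, u, k), (18, 25, b, w, s), (27, 21, b, n, m)}.
Projecting to F, A, D (4 duplicate(s) eliminated): {(16, x, 10), (16, x, 38), (18, k, 2), (18, k, 22), (18, k, 25), (18, s, 2), (18, s, 22), (18, s, 25), (18, z, 2), (18, z, 22), (18, z, 25), (27, m, 21)}
Apply σ_{D != 2}; surviving tuples: {(16, x, 10), (16, x, 38), (18, k, 22), (18, k, 25), (18, s, 22), (18, s, 25), (18, z, 22), (18, z, 25), (27, m, 21)}

{(16, x, 10), (16, x, 38), (18, k, 22), (18, k, 25), (18, s, 22), (18, s, 25), (18, z, 22), (18, z, 25), (27, m, 21)}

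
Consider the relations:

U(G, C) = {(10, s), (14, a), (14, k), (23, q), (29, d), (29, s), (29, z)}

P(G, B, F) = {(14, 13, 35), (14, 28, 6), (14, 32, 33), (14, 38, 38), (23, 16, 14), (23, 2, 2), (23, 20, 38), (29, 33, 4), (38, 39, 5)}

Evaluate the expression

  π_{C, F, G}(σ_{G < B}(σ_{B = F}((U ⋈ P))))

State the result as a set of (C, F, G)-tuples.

Natural join on G: {(14, a, 13, 35), (14, a, 28, 6), (14, a, 32, 33), (14, a, 38, 38), (14, k, 13, 35), (14, k, 28, 6), (14, k, 32, 33), (14, k, 38, 38), (23, q, 16, 14), (23, q, 2, 2), (23, q, 20, 38), (29, d, 33, 4), (29, s, 33, 4), (29, z, 33, 4)}
Filtering on B = F leaves {(14, a, 38, 38), (14, k, 38, 38), (23, q, 2, 2)}.
Filtering on G < B leaves {(14, a, 38, 38), (14, k, 38, 38)}.
π[C, F, G]: project onto (C, F, G) → {(a, 38, 14), (k, 38, 14)}

{(a, 38, 14), (k, 38, 14)}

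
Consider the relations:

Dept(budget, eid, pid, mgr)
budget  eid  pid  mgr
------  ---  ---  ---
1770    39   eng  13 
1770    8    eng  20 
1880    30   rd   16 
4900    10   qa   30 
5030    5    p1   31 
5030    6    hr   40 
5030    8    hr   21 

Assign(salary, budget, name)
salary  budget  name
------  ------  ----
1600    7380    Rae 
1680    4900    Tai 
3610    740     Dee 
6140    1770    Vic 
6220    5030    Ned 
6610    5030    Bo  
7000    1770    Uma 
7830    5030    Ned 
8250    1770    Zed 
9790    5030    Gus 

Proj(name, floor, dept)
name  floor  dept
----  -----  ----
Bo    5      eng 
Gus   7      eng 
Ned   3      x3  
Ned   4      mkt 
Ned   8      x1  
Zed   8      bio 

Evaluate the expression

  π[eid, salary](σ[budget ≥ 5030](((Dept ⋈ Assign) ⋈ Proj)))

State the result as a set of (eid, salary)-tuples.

Joining Dept and Assign on budget yields {(1770, 39, eng, 13, 6140, Vic), (1770, 39, eng, 13, 7000, Uma), (1770, 39, eng, 13, 8250, Zed), (1770, 8, eng, 20, 6140, Vic), (1770, 8, eng, 20, 7000, Uma), (1770, 8, eng, 20, 8250, Zed), (4900, 10, qa, 30, 1680, Tai), (5030, 5, p1, 31, 6220, Ned), (5030, 5, p1, 31, 6610, Bo), (5030, 5, p1, 31, 7830, Ned), (5030, 5, p1, 31, 9790, Gus), (5030, 6, hr, 40, 6220, Ned), (5030, 6, hr, 40, 6610, Bo), (5030, 6, hr, 40, 7830, Ned), (5030, 6, hr, 40, 9790, Gus), (5030, 8, hr, 21, 6220, Ned), (5030, 8, hr, 21, 6610, Bo), (5030, 8, hr, 21, 7830, Ned), (5030, 8, hr, 21, 9790, Gus)}.
Joining (Dept ⋈ Assign) and Proj on name yields {(1770, 39, eng, 13, 8250, Zed, 8, bio), (1770, 8, eng, 20, 8250, Zed, 8, bio), (5030, 5, p1, 31, 6220, Ned, 3, x3), (5030, 5, p1, 31, 6220, Ned, 4, mkt), (5030, 5, p1, 31, 6220, Ned, 8, x1), (5030, 5, p1, 31, 6610, Bo, 5, eng), (5030, 5, p1, 31, 7830, Ned, 3, x3), (5030, 5, p1, 31, 7830, Ned, 4, mkt), (5030, 5, p1, 31, 7830, Ned, 8, x1), (5030, 5, p1, 31, 9790, Gus, 7, eng), (5030, 6, hr, 40, 6220, Ned, 3, x3), (5030, 6, hr, 40, 6220, Ned, 4, mkt), (5030, 6, hr, 40, 6220, Ned, 8, x1), (5030, 6, hr, 40, 6610, Bo, 5, eng), (5030, 6, hr, 40, 7830, Ned, 3, x3), (5030, 6, hr, 40, 7830, Ned, 4, mkt), (5030, 6, hr, 40, 7830, Ned, 8, x1), (5030, 6, hr, 40, 9790, Gus, 7, eng), (5030, 8, hr, 21, 6220, Ned, 3, x3), (5030, 8, hr, 21, 6220, Ned, 4, mkt), (5030, 8, hr, 21, 6220, Ned, 8, x1), (5030, 8, hr, 21, 6610, Bo, 5, eng), (5030, 8, hr, 21, 7830, Ned, 3, x3), (5030, 8, hr, 21, 7830, Ned, 4, mkt), (5030, 8, hr, 21, 7830, Ned, 8, x1), (5030, 8, hr, 21, 9790, Gus, 7, eng)}.
Apply σ_{budget ≥ 5030}; surviving tuples: {(5030, 5, p1, 31, 6220, Ned, 3, x3), (5030, 5, p1, 31, 6220, Ned, 4, mkt), (5030, 5, p1, 31, 6220, Ned, 8, x1), (5030, 5, p1, 31, 6610, Bo, 5, eng), (5030, 5, p1, 31, 7830, Ned, 3, x3), (5030, 5, p1, 31, 7830, Ned, 4, mkt), (5030, 5, p1, 31, 7830, Ned, 8, x1), (5030, 5, p1, 31, 9790, Gus, 7, eng), (5030, 6, hr, 40, 6220, Ned, 3, x3), (5030, 6, hr, 40, 6220, Ned, 4, mkt), (5030, 6, hr, 40, 6220, Ned, 8, x1), (5030, 6, hr, 40, 6610, Bo, 5, eng), (5030, 6, hr, 40, 7830, Ned, 3, x3), (5030, 6, hr, 40, 7830, Ned, 4, mkt), (5030, 6, hr, 40, 7830, Ned, 8, x1), (5030, 6, hr, 40, 9790, Gus, 7, eng), (5030, 8, hr, 21, 6220, Ned, 3, x3), (5030, 8, hr, 21, 6220, Ned, 4, mkt), (5030, 8, hr, 21, 6220, Ned, 8, x1), (5030, 8, hr, 21, 6610, Bo, 5, eng), (5030, 8, hr, 21, 7830, Ned, 3, x3), (5030, 8, hr, 21, 7830, Ned, 4, mkt), (5030, 8, hr, 21, 7830, Ned, 8, x1), (5030, 8, hr, 21, 9790, Gus, 7, eng)}
Projecting to eid, salary (12 duplicate(s) eliminated): {(5, 6220), (5, 6610), (5, 7830), (5, 9790), (6, 6220), (6, 6610), (6, 7830), (6, 9790), (8, 6220), (8, 6610), (8, 7830), (8, 9790)}

{(5, 6220), (5, 6610), (5, 7830), (5, 9790), (6, 6220), (6, 6610), (6, 7830), (6, 9790), (8, 6220), (8, 6610), (8, 7830), (8, 9790)}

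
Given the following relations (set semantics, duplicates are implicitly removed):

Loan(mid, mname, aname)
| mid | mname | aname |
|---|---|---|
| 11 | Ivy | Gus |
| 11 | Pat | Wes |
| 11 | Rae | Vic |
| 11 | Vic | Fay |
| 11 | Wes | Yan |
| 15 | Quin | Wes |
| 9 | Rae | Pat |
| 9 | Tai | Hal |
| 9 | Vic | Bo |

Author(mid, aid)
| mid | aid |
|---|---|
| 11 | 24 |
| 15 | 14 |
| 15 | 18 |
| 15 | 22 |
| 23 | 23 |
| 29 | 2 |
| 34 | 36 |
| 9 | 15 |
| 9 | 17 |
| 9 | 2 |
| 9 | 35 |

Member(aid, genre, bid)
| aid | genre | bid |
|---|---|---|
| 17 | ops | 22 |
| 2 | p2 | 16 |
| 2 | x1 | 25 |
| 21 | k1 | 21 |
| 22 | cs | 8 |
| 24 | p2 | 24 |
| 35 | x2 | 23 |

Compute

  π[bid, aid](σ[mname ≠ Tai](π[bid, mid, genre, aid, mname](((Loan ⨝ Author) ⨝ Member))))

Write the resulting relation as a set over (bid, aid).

{(16, 2), (22, 17), (23, 35), (24, 24), (25, 2), (8, 22)}

Joining Loan and Author on mid yields {(11, Ivy, Gus, 24), (11, Pat, Wes, 24), (11, Rae, Vic, 24), (11, Vic, Fay, 24), (11, Wes, Yan, 24), (15, Quin, Wes, 14), (15, Quin, Wes, 18), (15, Quin, Wes, 22), (9, Rae, Pat, 15), (9, Rae, Pat, 17), (9, Rae, Pat, 2), (9, Rae, Pat, 35), (9, Tai, Hal, 15), (9, Tai, Hal, 17), (9, Tai, Hal, 2), (9, Tai, Hal, 35), (9, Vic, Bo, 15), (9, Vic, Bo, 17), (9, Vic, Bo, 2), (9, Vic, Bo, 35)}.
Joining (Loan ⨝ Author) and Member on aid yields {(11, Ivy, Gus, 24, p2, 24), (11, Pat, Wes, 24, p2, 24), (11, Rae, Vic, 24, p2, 24), (11, Vic, Fay, 24, p2, 24), (11, Wes, Yan, 24, p2, 24), (15, Quin, Wes, 22, cs, 8), (9, Rae, Pat, 17, ops, 22), (9, Rae, Pat, 2, p2, 16), (9, Rae, Pat, 2, x1, 25), (9, Rae, Pat, 35, x2, 23), (9, Tai, Hal, 17, ops, 22), (9, Tai, Hal, 2, p2, 16), (9, Tai, Hal, 2, x1, 25), (9, Tai, Hal, 35, x2, 23), (9, Vic, Bo, 17, ops, 22), (9, Vic, Bo, 2, p2, 16), (9, Vic, Bo, 2, x1, 25), (9, Vic, Bo, 35, x2, 23)}.
π_{bid, mid, genre, aid, mname} gives {(16, 9, p2, 2, Rae), (16, 9, p2, 2, Tai), (16, 9, p2, 2, Vic), (22, 9, ops, 17, Rae), (22, 9, ops, 17, Tai), (22, 9, ops, 17, Vic), (23, 9, x2, 35, Rae), (23, 9, x2, 35, Tai), (23, 9, x2, 35, Vic), (24, 11, p2, 24, Ivy), (24, 11, p2, 24, Pat), (24, 11, p2, 24, Rae), (24, 11, p2, 24, Vic), (24, 11, p2, 24, Wes), (25, 9, x1, 2, Rae), (25, 9, x1, 2, Tai), (25, 9, x1, 2, Vic), (8, 15, cs, 22, Quin)}.
Selection mname ≠ Tai: {(16, 9, p2, 2, Rae), (16, 9, p2, 2, Vic), (22, 9, ops, 17, Rae), (22, 9, ops, 17, Vic), (23, 9, x2, 35, Rae), (23, 9, x2, 35, Vic), (24, 11, p2, 24, Ivy), (24, 11, p2, 24, Pat), (24, 11, p2, 24, Rae), (24, 11, p2, 24, Vic), (24, 11, p2, 24, Wes), (25, 9, x1, 2, Rae), (25, 9, x1, 2, Vic), (8, 15, cs, 22, Quin)}
π_{bid, aid} gives {(16, 2), (22, 17), (23, 35), (24, 24), (25, 2), (8, 22)} (8 duplicate(s) eliminated).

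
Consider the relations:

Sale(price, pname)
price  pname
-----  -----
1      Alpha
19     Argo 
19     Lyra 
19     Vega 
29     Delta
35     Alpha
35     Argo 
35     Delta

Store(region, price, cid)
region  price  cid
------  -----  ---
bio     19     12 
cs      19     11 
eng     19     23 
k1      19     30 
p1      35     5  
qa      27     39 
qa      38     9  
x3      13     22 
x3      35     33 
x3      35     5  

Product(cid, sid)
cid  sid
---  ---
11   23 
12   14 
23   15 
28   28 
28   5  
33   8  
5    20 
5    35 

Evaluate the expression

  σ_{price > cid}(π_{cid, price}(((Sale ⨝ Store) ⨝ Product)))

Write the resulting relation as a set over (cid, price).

Sale ⋈ Store (natural join on price): {(19, Argo, bio, 12), (19, Argo, cs, 11), (19, Argo, eng, 23), (19, Argo, k1, 30), (19, Lyra, bio, 12), (19, Lyra, cs, 11), (19, Lyra, eng, 23), (19, Lyra, k1, 30), (19, Vega, bio, 12), (19, Vega, cs, 11), (19, Vega, eng, 23), (19, Vega, k1, 30), (35, Alpha, p1, 5), (35, Alpha, x3, 33), (35, Alpha, x3, 5), (35, Argo, p1, 5), (35, Argo, x3, 33), (35, Argo, x3, 5), (35, Delta, p1, 5), (35, Delta, x3, 33), (35, Delta, x3, 5)}
(Sale ⨝ Store) ⋈ Product (natural join on cid): {(19, Argo, bio, 12, 14), (19, Argo, cs, 11, 23), (19, Argo, eng, 23, 15), (19, Lyra, bio, 12, 14), (19, Lyra, cs, 11, 23), (19, Lyra, eng, 23, 15), (19, Vega, bio, 12, 14), (19, Vega, cs, 11, 23), (19, Vega, eng, 23, 15), (35, Alpha, p1, 5, 20), (35, Alpha, p1, 5, 35), (35, Alpha, x3, 33, 8), (35, Alpha, x3, 5, 20), (35, Alpha, x3, 5, 35), (35, Argo, p1, 5, 20), (35, Argo, p1, 5, 35), (35, Argo, x3, 33, 8), (35, Argo, x3, 5, 20), (35, Argo, x3, 5, 35), (35, Delta, p1, 5, 20), (35, Delta, p1, 5, 35), (35, Delta, x3, 33, 8), (35, Delta, x3, 5, 20), (35, Delta, x3, 5, 35)}
Projecting to cid, price (19 duplicate(s) eliminated): {(11, 19), (12, 19), (23, 19), (33, 35), (5, 35)}
Apply σ_{price > cid}; surviving tuples: {(11, 19), (12, 19), (33, 35), (5, 35)}

{(11, 19), (12, 19), (33, 35), (5, 35)}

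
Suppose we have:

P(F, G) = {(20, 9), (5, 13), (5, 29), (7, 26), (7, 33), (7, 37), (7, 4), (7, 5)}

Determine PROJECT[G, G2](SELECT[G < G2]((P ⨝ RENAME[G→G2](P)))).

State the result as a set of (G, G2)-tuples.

ρ[G→G2]: schema becomes (F, G2); tuples unchanged.
P ⋈ RENAME[G→G2](P) (natural join on F): {(20, 9, 9), (5, 13, 13), (5, 13, 29), (5, 29, 13), (5, 29, 29), (7, 26, 26), (7, 26, 33), (7, 26, 37), (7, 26, 4), (7, 26, 5), (7, 33, 26), (7, 33, 33), (7, 33, 37), (7, 33, 4), (7, 33, 5), (7, 37, 26), (7, 37, 33), (7, 37, 37), (7, 37, 4), (7, 37, 5), (7, 4, 26), (7, 4, 33), (7, 4, 37), (7, 4, 4), (7, 4, 5), (7, 5, 26), (7, 5, 33), (7, 5, 37), (7, 5, 4), (7, 5, 5)}
σ[G < G2]: keep tuples satisfying G < G2 → {(5, 13, 29), (7, 26, 33), (7, 26, 37), (7, 33, 37), (7, 4, 26), (7, 4, 33), (7, 4, 37), (7, 4, 5), (7, 5, 26), (7, 5, 33), (7, 5, 37)}
Keep only column(s) G, G2: {(13, 29), (26, 33), (26, 37), (33, 37), (4, 26), (4, 33), (4, 37), (4, 5), (5, 26), (5, 33), (5, 37)}

{(13, 29), (26, 33), (26, 37), (33, 37), (4, 26), (4, 33), (4, 37), (4, 5), (5, 26), (5, 33), (5, 37)}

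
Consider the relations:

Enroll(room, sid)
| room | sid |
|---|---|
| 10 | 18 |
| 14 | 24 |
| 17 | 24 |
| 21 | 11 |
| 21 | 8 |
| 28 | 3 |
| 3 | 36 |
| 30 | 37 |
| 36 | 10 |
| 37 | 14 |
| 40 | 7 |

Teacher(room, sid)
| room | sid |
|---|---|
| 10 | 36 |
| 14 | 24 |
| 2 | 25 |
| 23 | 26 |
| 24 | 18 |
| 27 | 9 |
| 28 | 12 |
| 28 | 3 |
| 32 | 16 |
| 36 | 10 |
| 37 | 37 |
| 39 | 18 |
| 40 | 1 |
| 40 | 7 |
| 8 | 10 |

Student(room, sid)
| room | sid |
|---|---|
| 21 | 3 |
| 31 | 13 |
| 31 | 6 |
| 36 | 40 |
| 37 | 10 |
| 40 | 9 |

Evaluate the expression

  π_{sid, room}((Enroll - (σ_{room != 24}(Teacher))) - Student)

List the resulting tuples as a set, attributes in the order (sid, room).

{(11, 21), (14, 37), (18, 10), (24, 17), (36, 3), (37, 30), (8, 21)}

Selection room != 24: {(10, 36), (14, 24), (2, 25), (23, 26), (27, 9), (28, 12), (28, 3), (32, 16), (36, 10), (37, 37), (39, 18), (40, 1), (40, 7), (8, 10)}
Set difference of the two operands is {(10, 18), (17, 24), (21, 11), (21, 8), (3, 36), (30, 37), (37, 14)}.
Set difference of the two operands is {(10, 18), (17, 24), (21, 11), (21, 8), (3, 36), (30, 37), (37, 14)}.
Projecting to sid, room: {(11, 21), (14, 37), (18, 10), (24, 17), (36, 3), (37, 30), (8, 21)}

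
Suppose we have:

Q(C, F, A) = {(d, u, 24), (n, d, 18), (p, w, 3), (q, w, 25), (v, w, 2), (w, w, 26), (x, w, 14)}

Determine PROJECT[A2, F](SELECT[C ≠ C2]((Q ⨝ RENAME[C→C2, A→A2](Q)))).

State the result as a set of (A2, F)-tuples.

{(14, w), (2, w), (25, w), (26, w), (3, w)}

ρ[C→C2, A→A2]: schema becomes (C2, F, A2); tuples unchanged.
Q ⋈ RENAME[C→C2, A→A2](Q) (natural join on F): {(d, u, 24, d, 24), (n, d, 18, n, 18), (p, w, 3, p, 3), (p, w, 3, q, 25), (p, w, 3, v, 2), (p, w, 3, w, 26), (p, w, 3, x, 14), (q, w, 25, p, 3), (q, w, 25, q, 25), (q, w, 25, v, 2), (q, w, 25, w, 26), (q, w, 25, x, 14), (v, w, 2, p, 3), (v, w, 2, q, 25), (v, w, 2, v, 2), (v, w, 2, w, 26), (v, w, 2, x, 14), (w, w, 26, p, 3), (w, w, 26, q, 25), (w, w, 26, v, 2), (w, w, 26, w, 26), (w, w, 26, x, 14), (x, w, 14, p, 3), (x, w, 14, q, 25), (x, w, 14, v, 2), (x, w, 14, w, 26), (x, w, 14, x, 14)}
Apply σ_{C ≠ C2}; surviving tuples: {(p, w, 3, q, 25), (p, w, 3, v, 2), (p, w, 3, w, 26), (p, w, 3, x, 14), (q, w, 25, p, 3), (q, w, 25, v, 2), (q, w, 25, w, 26), (q, w, 25, x, 14), (v, w, 2, p, 3), (v, w, 2, q, 25), (v, w, 2, w, 26), (v, w, 2, x, 14), (w, w, 26, p, 3), (w, w, 26, q, 25), (w, w, 26, v, 2), (w, w, 26, x, 14), (x, w, 14, p, 3), (x, w, 14, q, 25), (x, w, 14, v, 2), (x, w, 14, w, 26)}
π_{A2, F} gives {(14, w), (2, w), (25, w), (26, w), (3, w)} (15 duplicate(s) eliminated).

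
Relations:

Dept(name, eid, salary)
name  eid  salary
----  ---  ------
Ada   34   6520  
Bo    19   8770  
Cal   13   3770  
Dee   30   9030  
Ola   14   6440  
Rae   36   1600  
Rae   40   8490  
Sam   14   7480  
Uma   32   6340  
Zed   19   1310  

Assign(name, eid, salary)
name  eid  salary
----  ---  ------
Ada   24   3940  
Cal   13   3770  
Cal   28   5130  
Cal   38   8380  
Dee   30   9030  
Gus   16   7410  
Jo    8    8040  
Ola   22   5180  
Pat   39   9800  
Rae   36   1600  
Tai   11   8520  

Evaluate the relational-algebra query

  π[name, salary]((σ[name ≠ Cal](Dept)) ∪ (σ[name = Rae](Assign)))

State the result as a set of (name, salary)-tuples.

Apply σ_{name ≠ Cal}; surviving tuples: {(Ada, 34, 6520), (Bo, 19, 8770), (Dee, 30, 9030), (Ola, 14, 6440), (Rae, 36, 1600), (Rae, 40, 8490), (Sam, 14, 7480), (Uma, 32, 6340), (Zed, 19, 1310)}
Apply σ_{name = Rae}; surviving tuples: {(Rae, 36, 1600)}
Taking the union: {(Ada, 34, 6520), (Bo, 19, 8770), (Dee, 30, 9030), (Ola, 14, 6440), (Rae, 36, 1600), (Rae, 40, 8490), (Sam, 14, 7480), (Uma, 32, 6340), (Zed, 19, 1310)}
π_{name, salary} gives {(Ada, 6520), (Bo, 8770), (Dee, 9030), (Ola, 6440), (Rae, 1600), (Rae, 8490), (Sam, 7480), (Uma, 6340), (Zed, 1310)}.

{(Ada, 6520), (Bo, 8770), (Dee, 9030), (Ola, 6440), (Rae, 1600), (Rae, 8490), (Sam, 7480), (Uma, 6340), (Zed, 1310)}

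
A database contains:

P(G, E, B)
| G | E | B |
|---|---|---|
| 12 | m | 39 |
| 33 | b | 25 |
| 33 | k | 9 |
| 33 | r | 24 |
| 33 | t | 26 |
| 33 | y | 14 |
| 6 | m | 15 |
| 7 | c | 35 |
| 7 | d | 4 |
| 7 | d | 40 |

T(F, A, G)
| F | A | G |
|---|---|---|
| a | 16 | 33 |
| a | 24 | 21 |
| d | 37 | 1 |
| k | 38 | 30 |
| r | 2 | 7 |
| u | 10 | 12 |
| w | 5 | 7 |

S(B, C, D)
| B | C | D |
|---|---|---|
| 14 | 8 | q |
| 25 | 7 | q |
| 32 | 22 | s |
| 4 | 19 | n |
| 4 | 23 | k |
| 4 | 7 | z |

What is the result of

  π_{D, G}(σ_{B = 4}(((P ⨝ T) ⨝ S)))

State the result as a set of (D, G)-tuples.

Natural join on G: {(12, m, 39, u, 10), (33, b, 25, a, 16), (33, k, 9, a, 16), (33, r, 24, a, 16), (33, t, 26, a, 16), (33, y, 14, a, 16), (7, c, 35, r, 2), (7, c, 35, w, 5), (7, d, 4, r, 2), (7, d, 4, w, 5), (7, d, 40, r, 2), (7, d, 40, w, 5)}
Natural join on B: {(33, b, 25, a, 16, 7, q), (33, y, 14, a, 16, 8, q), (7, d, 4, r, 2, 19, n), (7, d, 4, r, 2, 23, k), (7, d, 4, r, 2, 7, z), (7, d, 4, w, 5, 19, n), (7, d, 4, w, 5, 23, k), (7, d, 4, w, 5, 7, z)}
Selection B = 4: {(7, d, 4, r, 2, 19, n), (7, d, 4, r, 2, 23, k), (7, d, 4, r, 2, 7, z), (7, d, 4, w, 5, 19, n), (7, d, 4, w, 5, 23, k), (7, d, 4, w, 5, 7, z)}
Projecting to D, G (3 duplicate(s) eliminated): {(k, 7), (n, 7), (z, 7)}

{(k, 7), (n, 7), (z, 7)}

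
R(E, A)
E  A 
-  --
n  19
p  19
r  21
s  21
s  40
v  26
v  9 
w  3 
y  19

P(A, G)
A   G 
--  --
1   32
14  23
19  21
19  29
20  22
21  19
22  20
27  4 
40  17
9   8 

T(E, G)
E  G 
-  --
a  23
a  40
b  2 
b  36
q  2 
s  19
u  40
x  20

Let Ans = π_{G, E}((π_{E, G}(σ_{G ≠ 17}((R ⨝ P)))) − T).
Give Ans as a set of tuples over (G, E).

{(19, r), (21, n), (21, p), (21, y), (29, n), (29, p), (29, y), (8, v)}

Joining R and P on A yields {(n, 19, 21), (n, 19, 29), (p, 19, 21), (p, 19, 29), (r, 21, 19), (s, 21, 19), (s, 40, 17), (v, 9, 8), (y, 19, 21), (y, 19, 29)}.
Selection G ≠ 17: {(n, 19, 21), (n, 19, 29), (p, 19, 21), (p, 19, 29), (r, 21, 19), (s, 21, 19), (v, 9, 8), (y, 19, 21), (y, 19, 29)}
π[E, G]: project onto (E, G) → {(n, 21), (n, 29), (p, 21), (p, 29), (r, 19), (s, 19), (v, 8), (y, 21), (y, 29)}
Taking the difference: {(n, 21), (n, 29), (p, 21), (p, 29), (r, 19), (v, 8), (y, 21), (y, 29)}
π[G, E]: project onto (G, E) → {(19, r), (21, n), (21, p), (21, y), (29, n), (29, p), (29, y), (8, v)}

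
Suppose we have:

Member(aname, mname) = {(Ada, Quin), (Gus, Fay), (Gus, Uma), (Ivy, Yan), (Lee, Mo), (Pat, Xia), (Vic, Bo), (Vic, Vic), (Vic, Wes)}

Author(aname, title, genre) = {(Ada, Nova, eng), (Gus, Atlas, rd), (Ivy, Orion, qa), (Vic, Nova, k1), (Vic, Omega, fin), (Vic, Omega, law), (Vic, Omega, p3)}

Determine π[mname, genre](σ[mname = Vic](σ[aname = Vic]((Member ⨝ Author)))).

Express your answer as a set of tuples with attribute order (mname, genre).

{(Vic, fin), (Vic, k1), (Vic, law), (Vic, p3)}

Member ⋈ Author (natural join on aname): {(Ada, Quin, Nova, eng), (Gus, Fay, Atlas, rd), (Gus, Uma, Atlas, rd), (Ivy, Yan, Orion, qa), (Vic, Bo, Nova, k1), (Vic, Bo, Omega, fin), (Vic, Bo, Omega, law), (Vic, Bo, Omega, p3), (Vic, Vic, Nova, k1), (Vic, Vic, Omega, fin), (Vic, Vic, Omega, law), (Vic, Vic, Omega, p3), (Vic, Wes, Nova, k1), (Vic, Wes, Omega, fin), (Vic, Wes, Omega, law), (Vic, Wes, Omega, p3)}
σ[aname = Vic]: keep tuples satisfying aname = Vic → {(Vic, Bo, Nova, k1), (Vic, Bo, Omega, fin), (Vic, Bo, Omega, law), (Vic, Bo, Omega, p3), (Vic, Vic, Nova, k1), (Vic, Vic, Omega, fin), (Vic, Vic, Omega, law), (Vic, Vic, Omega, p3), (Vic, Wes, Nova, k1), (Vic, Wes, Omega, fin), (Vic, Wes, Omega, law), (Vic, Wes, Omega, p3)}
σ[mname = Vic]: keep tuples satisfying mname = Vic → {(Vic, Vic, Nova, k1), (Vic, Vic, Omega, fin), (Vic, Vic, Omega, law), (Vic, Vic, Omega, p3)}
Projecting to mname, genre: {(Vic, fin), (Vic, k1), (Vic, law), (Vic, p3)}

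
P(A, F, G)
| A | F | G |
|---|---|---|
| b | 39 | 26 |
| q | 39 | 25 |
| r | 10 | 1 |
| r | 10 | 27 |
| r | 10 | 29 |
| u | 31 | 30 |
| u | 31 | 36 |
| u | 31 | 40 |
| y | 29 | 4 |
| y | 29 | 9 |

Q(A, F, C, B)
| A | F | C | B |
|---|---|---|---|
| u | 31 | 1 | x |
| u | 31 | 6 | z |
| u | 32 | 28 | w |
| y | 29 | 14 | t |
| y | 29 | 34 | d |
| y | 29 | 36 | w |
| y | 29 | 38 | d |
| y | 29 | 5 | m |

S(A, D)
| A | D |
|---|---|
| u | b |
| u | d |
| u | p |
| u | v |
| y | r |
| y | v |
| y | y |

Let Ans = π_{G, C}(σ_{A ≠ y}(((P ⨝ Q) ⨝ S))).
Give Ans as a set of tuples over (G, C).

{(30, 1), (30, 6), (36, 1), (36, 6), (40, 1), (40, 6)}

P ⋈ Q (natural join on A, F): {(u, 31, 30, 1, x), (u, 31, 30, 6, z), (u, 31, 36, 1, x), (u, 31, 36, 6, z), (u, 31, 40, 1, x), (u, 31, 40, 6, z), (y, 29, 4, 14, t), (y, 29, 4, 34, d), (y, 29, 4, 36, w), (y, 29, 4, 38, d), (y, 29, 4, 5, m), (y, 29, 9, 14, t), (y, 29, 9, 34, d), (y, 29, 9, 36, w), (y, 29, 9, 38, d), (y, 29, 9, 5, m)}
(P ⨝ Q) ⋈ S (natural join on A): {(u, 31, 30, 1, x, b), (u, 31, 30, 1, x, d), (u, 31, 30, 1, x, p), (u, 31, 30, 1, x, v), (u, 31, 30, 6, z, b), (u, 31, 30, 6, z, d), (u, 31, 30, 6, z, p), (u, 31, 30, 6, z, v), (u, 31, 36, 1, x, b), (u, 31, 36, 1, x, d), (u, 31, 36, 1, x, p), (u, 31, 36, 1, x, v), (u, 31, 36, 6, z, b), (u, 31, 36, 6, z, d), (u, 31, 36, 6, z, p), (u, 31, 36, 6, z, v), (u, 31, 40, 1, x, b), (u, 31, 40, 1, x, d), (u, 31, 40, 1, x, p), (u, 31, 40, 1, x, v), (u, 31, 40, 6, z, b), (u, 31, 40, 6, z, d), (u, 31, 40, 6, z, p), (u, 31, 40, 6, z, v), (y, 29, 4, 14, t, r), (y, 29, 4, 14, t, v), (y, 29, 4, 14, t, y), (y, 29, 4, 34, d, r), (y, 29, 4, 34, d, v), (y, 29, 4, 34, d, y), (y, 29, 4, 36, w, r), (y, 29, 4, 36, w, v), (y, 29, 4, 36, w, y), (y, 29, 4, 38, d, r), (y, 29, 4, 38, d, v), (y, 29, 4, 38, d, y), (y, 29, 4, 5, m, r), (y, 29, 4, 5, m, v), (y, 29, 4, 5, m, y), (y, 29, 9, 14, t, r), (y, 29, 9, 14, t, v), (y, 29, 9, 14, t, y), (y, 29, 9, 34, d, r), (y, 29, 9, 34, d, v), (y, 29, 9, 34, d, y), (y, 29, 9, 36, w, r), (y, 29, 9, 36, w, v), (y, 29, 9, 36, w, y), (y, 29, 9, 38, d, r), (y, 29, 9, 38, d, v), (y, 29, 9, 38, d, y), (y, 29, 9, 5, m, r), (y, 29, 9, 5, m, v), (y, 29, 9, 5, m, y)}
Filtering on A ≠ y leaves {(u, 31, 30, 1, x, b), (u, 31, 30, 1, x, d), (u, 31, 30, 1, x, p), (u, 31, 30, 1, x, v), (u, 31, 30, 6, z, b), (u, 31, 30, 6, z, d), (u, 31, 30, 6, z, p), (u, 31, 30, 6, z, v), (u, 31, 36, 1, x, b), (u, 31, 36, 1, x, d), (u, 31, 36, 1, x, p), (u, 31, 36, 1, x, v), (u, 31, 36, 6, z, b), (u, 31, 36, 6, z, d), (u, 31, 36, 6, z, p), (u, 31, 36, 6, z, v), (u, 31, 40, 1, x, b), (u, 31, 40, 1, x, d), (u, 31, 40, 1, x, p), (u, 31, 40, 1, x, v), (u, 31, 40, 6, z, b), (u, 31, 40, 6, z, d), (u, 31, 40, 6, z, p), (u, 31, 40, 6, z, v)}.
Keep only column(s) G, C (18 duplicate(s) eliminated): {(30, 1), (30, 6), (36, 1), (36, 6), (40, 1), (40, 6)}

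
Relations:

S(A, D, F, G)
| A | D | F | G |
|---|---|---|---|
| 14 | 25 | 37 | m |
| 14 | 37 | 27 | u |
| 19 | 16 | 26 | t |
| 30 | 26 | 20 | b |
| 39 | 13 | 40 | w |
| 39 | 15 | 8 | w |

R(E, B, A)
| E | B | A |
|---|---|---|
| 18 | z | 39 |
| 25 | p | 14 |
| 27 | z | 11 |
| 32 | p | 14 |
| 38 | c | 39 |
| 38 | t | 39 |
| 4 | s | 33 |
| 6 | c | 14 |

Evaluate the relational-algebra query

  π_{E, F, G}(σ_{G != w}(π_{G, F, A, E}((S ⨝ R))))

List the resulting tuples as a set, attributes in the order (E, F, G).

{(25, 27, u), (25, 37, m), (32, 27, u), (32, 37, m), (6, 27, u), (6, 37, m)}

S ⋈ R (natural join on A): {(14, 25, 37, m, 25, p), (14, 25, 37, m, 32, p), (14, 25, 37, m, 6, c), (14, 37, 27, u, 25, p), (14, 37, 27, u, 32, p), (14, 37, 27, u, 6, c), (39, 13, 40, w, 18, z), (39, 13, 40, w, 38, c), (39, 13, 40, w, 38, t), (39, 15, 8, w, 18, z), (39, 15, 8, w, 38, c), (39, 15, 8, w, 38, t)}
Keep only column(s) G, F, A, E (2 duplicate(s) eliminated): {(m, 37, 14, 25), (m, 37, 14, 32), (m, 37, 14, 6), (u, 27, 14, 25), (u, 27, 14, 32), (u, 27, 14, 6), (w, 40, 39, 18), (w, 40, 39, 38), (w, 8, 39, 18), (w, 8, 39, 38)}
σ[G != w]: keep tuples satisfying G != w → {(m, 37, 14, 25), (m, 37, 14, 32), (m, 37, 14, 6), (u, 27, 14, 25), (u, 27, 14, 32), (u, 27, 14, 6)}
Keep only column(s) E, F, G: {(25, 27, u), (25, 37, m), (32, 27, u), (32, 37, m), (6, 27, u), (6, 37, m)}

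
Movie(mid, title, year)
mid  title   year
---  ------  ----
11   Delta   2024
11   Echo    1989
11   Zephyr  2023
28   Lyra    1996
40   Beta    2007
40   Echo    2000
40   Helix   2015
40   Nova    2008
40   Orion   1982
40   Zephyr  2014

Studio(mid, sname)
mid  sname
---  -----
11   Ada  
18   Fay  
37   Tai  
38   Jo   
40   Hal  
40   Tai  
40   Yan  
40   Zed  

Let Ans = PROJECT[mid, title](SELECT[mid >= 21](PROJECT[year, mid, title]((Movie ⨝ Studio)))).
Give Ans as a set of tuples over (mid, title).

{(40, Beta), (40, Echo), (40, Helix), (40, Nova), (40, Orion), (40, Zephyr)}

Joining Movie and Studio on mid yields {(11, Delta, 2024, Ada), (11, Echo, 1989, Ada), (11, Zephyr, 2023, Ada), (40, Beta, 2007, Hal), (40, Beta, 2007, Tai), (40, Beta, 2007, Yan), (40, Beta, 2007, Zed), (40, Echo, 2000, Hal), (40, Echo, 2000, Tai), (40, Echo, 2000, Yan), (40, Echo, 2000, Zed), (40, Helix, 2015, Hal), (40, Helix, 2015, Tai), (40, Helix, 2015, Yan), (40, Helix, 2015, Zed), (40, Nova, 2008, Hal), (40, Nova, 2008, Tai), (40, Nova, 2008, Yan), (40, Nova, 2008, Zed), (40, Orion, 1982, Hal), (40, Orion, 1982, Tai), (40, Orion, 1982, Yan), (40, Orion, 1982, Zed), (40, Zephyr, 2014, Hal), (40, Zephyr, 2014, Tai), (40, Zephyr, 2014, Yan), (40, Zephyr, 2014, Zed)}.
π[year, mid, title]: project onto (year, mid, title) (18 duplicate(s) eliminated) → {(1982, 40, Orion), (1989, 11, Echo), (2000, 40, Echo), (2007, 40, Beta), (2008, 40, Nova), (2014, 40, Zephyr), (2015, 40, Helix), (2023, 11, Zephyr), (2024, 11, Delta)}
σ[mid >= 21]: keep tuples satisfying mid >= 21 → {(1982, 40, Orion), (2000, 40, Echo), (2007, 40, Beta), (2008, 40, Nova), (2014, 40, Zephyr), (2015, 40, Helix)}
π[mid, title]: project onto (mid, title) → {(40, Beta), (40, Echo), (40, Helix), (40, Nova), (40, Orion), (40, Zephyr)}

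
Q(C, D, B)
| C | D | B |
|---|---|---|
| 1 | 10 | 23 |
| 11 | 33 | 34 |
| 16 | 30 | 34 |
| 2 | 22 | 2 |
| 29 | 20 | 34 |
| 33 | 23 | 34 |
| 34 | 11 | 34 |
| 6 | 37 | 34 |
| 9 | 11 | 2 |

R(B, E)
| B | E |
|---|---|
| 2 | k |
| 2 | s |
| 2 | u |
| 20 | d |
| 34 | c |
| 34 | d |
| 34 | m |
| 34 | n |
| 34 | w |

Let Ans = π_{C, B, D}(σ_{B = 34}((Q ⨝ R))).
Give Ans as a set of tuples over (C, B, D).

{(11, 34, 33), (16, 34, 30), (29, 34, 20), (33, 34, 23), (34, 34, 11), (6, 34, 37)}

Q ⋈ R (natural join on B): {(11, 33, 34, c), (11, 33, 34, d), (11, 33, 34, m), (11, 33, 34, n), (11, 33, 34, w), (16, 30, 34, c), (16, 30, 34, d), (16, 30, 34, m), (16, 30, 34, n), (16, 30, 34, w), (2, 22, 2, k), (2, 22, 2, s), (2, 22, 2, u), (29, 20, 34, c), (29, 20, 34, d), (29, 20, 34, m), (29, 20, 34, n), (29, 20, 34, w), (33, 23, 34, c), (33, 23, 34, d), (33, 23, 34, m), (33, 23, 34, n), (33, 23, 34, w), (34, 11, 34, c), (34, 11, 34, d), (34, 11, 34, m), (34, 11, 34, n), (34, 11, 34, w), (6, 37, 34, c), (6, 37, 34, d), (6, 37, 34, m), (6, 37, 34, n), (6, 37, 34, w), (9, 11, 2, k), (9, 11, 2, s), (9, 11, 2, u)}
Selection B = 34: {(11, 33, 34, c), (11, 33, 34, d), (11, 33, 34, m), (11, 33, 34, n), (11, 33, 34, w), (16, 30, 34, c), (16, 30, 34, d), (16, 30, 34, m), (16, 30, 34, n), (16, 30, 34, w), (29, 20, 34, c), (29, 20, 34, d), (29, 20, 34, m), (29, 20, 34, n), (29, 20, 34, w), (33, 23, 34, c), (33, 23, 34, d), (33, 23, 34, m), (33, 23, 34, n), (33, 23, 34, w), (34, 11, 34, c), (34, 11, 34, d), (34, 11, 34, m), (34, 11, 34, n), (34, 11, 34, w), (6, 37, 34, c), (6, 37, 34, d), (6, 37, 34, m), (6, 37, 34, n), (6, 37, 34, w)}
π[C, B, D]: project onto (C, B, D) (24 duplicate(s) eliminated) → {(11, 34, 33), (16, 34, 30), (29, 34, 20), (33, 34, 23), (34, 34, 11), (6, 34, 37)}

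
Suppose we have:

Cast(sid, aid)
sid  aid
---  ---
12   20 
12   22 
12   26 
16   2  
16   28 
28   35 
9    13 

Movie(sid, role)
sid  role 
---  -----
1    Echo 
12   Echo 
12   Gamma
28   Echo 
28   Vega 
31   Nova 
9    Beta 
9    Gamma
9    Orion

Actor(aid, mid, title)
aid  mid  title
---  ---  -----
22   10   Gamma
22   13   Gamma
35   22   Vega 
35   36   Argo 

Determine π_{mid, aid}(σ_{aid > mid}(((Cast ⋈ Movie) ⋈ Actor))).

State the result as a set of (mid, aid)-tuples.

{(10, 22), (13, 22), (22, 35)}

Cast ⋈ Movie (natural join on sid): {(12, 20, Echo), (12, 20, Gamma), (12, 22, Echo), (12, 22, Gamma), (12, 26, Echo), (12, 26, Gamma), (28, 35, Echo), (28, 35, Vega), (9, 13, Beta), (9, 13, Gamma), (9, 13, Orion)}
(Cast ⋈ Movie) ⋈ Actor (natural join on aid): {(12, 22, Echo, 10, Gamma), (12, 22, Echo, 13, Gamma), (12, 22, Gamma, 10, Gamma), (12, 22, Gamma, 13, Gamma), (28, 35, Echo, 22, Vega), (28, 35, Echo, 36, Argo), (28, 35, Vega, 22, Vega), (28, 35, Vega, 36, Argo)}
Selection aid > mid: {(12, 22, Echo, 10, Gamma), (12, 22, Echo, 13, Gamma), (12, 22, Gamma, 10, Gamma), (12, 22, Gamma, 13, Gamma), (28, 35, Echo, 22, Vega), (28, 35, Vega, 22, Vega)}
Keep only column(s) mid, aid (3 duplicate(s) eliminated): {(10, 22), (13, 22), (22, 35)}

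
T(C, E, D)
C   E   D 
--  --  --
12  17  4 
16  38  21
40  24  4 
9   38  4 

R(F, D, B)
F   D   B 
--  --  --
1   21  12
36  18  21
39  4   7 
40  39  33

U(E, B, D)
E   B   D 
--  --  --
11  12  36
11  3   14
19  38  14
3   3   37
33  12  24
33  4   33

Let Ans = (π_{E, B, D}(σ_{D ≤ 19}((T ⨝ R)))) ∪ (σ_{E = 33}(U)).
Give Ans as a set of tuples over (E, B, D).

{(17, 7, 4), (24, 7, 4), (33, 12, 24), (33, 4, 33), (38, 7, 4)}

Natural join on D: {(12, 17, 4, 39, 7), (16, 38, 21, 1, 12), (40, 24, 4, 39, 7), (9, 38, 4, 39, 7)}
Filtering on D ≤ 19 leaves {(12, 17, 4, 39, 7), (40, 24, 4, 39, 7), (9, 38, 4, 39, 7)}.
π[E, B, D]: project onto (E, B, D) → {(17, 7, 4), (24, 7, 4), (38, 7, 4)}
Filtering on E = 33 leaves {(33, 12, 24), (33, 4, 33)}.
Taking the union: {(17, 7, 4), (24, 7, 4), (33, 12, 24), (33, 4, 33), (38, 7, 4)}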